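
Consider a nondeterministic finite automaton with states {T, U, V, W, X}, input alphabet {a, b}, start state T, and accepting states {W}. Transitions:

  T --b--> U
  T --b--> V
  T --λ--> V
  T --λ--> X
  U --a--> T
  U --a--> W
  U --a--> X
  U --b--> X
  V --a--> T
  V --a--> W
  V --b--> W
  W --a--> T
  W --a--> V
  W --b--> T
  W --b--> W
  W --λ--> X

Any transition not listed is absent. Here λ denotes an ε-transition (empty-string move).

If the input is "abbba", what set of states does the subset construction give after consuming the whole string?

{T, V, W, X}

Start: ε-closure({T}) = {T, V, X}.
Read 'a': {T, V, X} → {T, V, W, X}.
Read 'b': {T, V, W, X} → {T, U, V, W, X}.
Read 'b': {T, U, V, W, X} → {T, U, V, W, X}.
Read 'b': {T, U, V, W, X} → {T, U, V, W, X}.
Read 'a': {T, U, V, W, X} → {T, V, W, X}.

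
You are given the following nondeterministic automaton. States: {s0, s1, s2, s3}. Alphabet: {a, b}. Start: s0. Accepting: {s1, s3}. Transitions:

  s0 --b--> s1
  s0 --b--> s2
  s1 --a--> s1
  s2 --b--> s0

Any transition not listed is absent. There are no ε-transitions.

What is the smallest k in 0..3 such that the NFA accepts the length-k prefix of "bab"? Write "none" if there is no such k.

Start in {s0}.
Read 'b': s0→{s1, s2}; now {s1, s2}.
None of the earlier sets intersect F, but {s1, s2} does.

1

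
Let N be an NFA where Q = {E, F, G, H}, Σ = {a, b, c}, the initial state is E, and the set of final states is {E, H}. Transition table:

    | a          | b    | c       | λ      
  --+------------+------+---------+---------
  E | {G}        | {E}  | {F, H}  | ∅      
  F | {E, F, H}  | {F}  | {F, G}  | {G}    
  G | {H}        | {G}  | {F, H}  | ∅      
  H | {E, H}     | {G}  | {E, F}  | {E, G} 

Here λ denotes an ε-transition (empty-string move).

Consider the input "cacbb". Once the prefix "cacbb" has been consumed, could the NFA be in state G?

Yes

Start in {E}.
Read 'c': E→{F, H}; union {F, H}; ε-closure = {E, F, G, H}.
Read 'a': E→{G}, F→{E, F, H}, G→{H}, H→{E, H}; now {E, F, G, H}.
Read 'c': E→{F, H}, F→{F, G}, G→{F, H}, H→{E, F}; now {E, F, G, H}.
Read 'b': E→{E}, F→{F}, G→{G}, H→{G}; now {E, F, G}.
Read 'b': E→{E}, F→{F}, G→{G}; now {E, F, G}.
State G is in {E, F, G}.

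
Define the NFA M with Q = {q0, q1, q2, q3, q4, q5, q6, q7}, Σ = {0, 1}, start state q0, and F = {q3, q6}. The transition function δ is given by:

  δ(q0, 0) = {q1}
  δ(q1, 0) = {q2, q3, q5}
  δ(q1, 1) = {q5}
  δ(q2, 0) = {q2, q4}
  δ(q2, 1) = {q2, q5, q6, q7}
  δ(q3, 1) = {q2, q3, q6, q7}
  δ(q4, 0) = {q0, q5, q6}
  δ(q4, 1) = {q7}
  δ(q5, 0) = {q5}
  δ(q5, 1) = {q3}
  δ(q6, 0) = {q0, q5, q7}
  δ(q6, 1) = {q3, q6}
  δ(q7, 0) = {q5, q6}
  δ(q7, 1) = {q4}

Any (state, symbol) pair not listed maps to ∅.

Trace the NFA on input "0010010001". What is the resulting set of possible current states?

{q2, q3, q4, q5, q6, q7}

Start in {q0}.
Read '0': q0→{q1}; now {q1}.
Read '0': q1→{q2, q3, q5}; now {q2, q3, q5}.
Read '1': q2→{q2, q5, q6, q7}, q3→{q2, q3, q6, q7}, q5→{q3}; now {q2, q3, q5, q6, q7}.
Read '0': q2→{q2, q4}, q3→∅, q5→{q5}, q6→{q0, q5, q7}, q7→{q5, q6}; now {q0, q2, q4, q5, q6, q7}.
Read '0': q0→{q1}, q2→{q2, q4}, q4→{q0, q5, q6}, q5→{q5}, q6→{q0, q5, q7}, q7→{q5, q6}; now {q0, q1, q2, q4, q5, q6, q7}.
Read '1': q0→∅, q1→{q5}, q2→{q2, q5, q6, q7}, q4→{q7}, q5→{q3}, q6→{q3, q6}, q7→{q4}; now {q2, q3, q4, q5, q6, q7}.
Read '0': q2→{q2, q4}, q3→∅, q4→{q0, q5, q6}, q5→{q5}, q6→{q0, q5, q7}, q7→{q5, q6}; now {q0, q2, q4, q5, q6, q7}.
Read '0': q0→{q1}, q2→{q2, q4}, q4→{q0, q5, q6}, q5→{q5}, q6→{q0, q5, q7}, q7→{q5, q6}; now {q0, q1, q2, q4, q5, q6, q7}.
Read '0': q0→{q1}, q1→{q2, q3, q5}, q2→{q2, q4}, q4→{q0, q5, q6}, q5→{q5}, q6→{q0, q5, q7}, q7→{q5, q6}; now {q0, q1, q2, q3, q4, q5, q6, q7}.
Read '1': q0→∅, q1→{q5}, q2→{q2, q5, q6, q7}, q3→{q2, q3, q6, q7}, q4→{q7}, q5→{q3}, q6→{q3, q6}, q7→{q4}; now {q2, q3, q4, q5, q6, q7}.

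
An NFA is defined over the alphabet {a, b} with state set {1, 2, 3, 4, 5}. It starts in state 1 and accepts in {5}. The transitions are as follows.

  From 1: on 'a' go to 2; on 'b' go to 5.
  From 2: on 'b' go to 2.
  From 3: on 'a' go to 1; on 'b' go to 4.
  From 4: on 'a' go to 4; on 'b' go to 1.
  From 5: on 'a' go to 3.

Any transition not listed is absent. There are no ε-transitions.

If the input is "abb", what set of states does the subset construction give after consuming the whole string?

{2}

Start in {1}.
Read 'a': 1→{2}; now {2}.
Read 'b': 2→{2}; now {2}.
Read 'b': 2→{2}; now {2}.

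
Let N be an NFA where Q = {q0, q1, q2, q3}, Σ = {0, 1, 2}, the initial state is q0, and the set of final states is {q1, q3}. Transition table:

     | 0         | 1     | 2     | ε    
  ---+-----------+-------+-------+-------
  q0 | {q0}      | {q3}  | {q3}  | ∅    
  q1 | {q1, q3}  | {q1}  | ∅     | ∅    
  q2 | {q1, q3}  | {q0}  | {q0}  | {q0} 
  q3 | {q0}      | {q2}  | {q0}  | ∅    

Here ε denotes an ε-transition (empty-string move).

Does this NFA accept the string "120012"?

No

Start in {q0}.
Read '1': {q0} → {q3}.
Read '2': {q3} → {q0}.
Read '0': {q0} → {q0}.
Read '0': {q0} → {q0}.
Read '1': {q0} → {q3}.
Read '2': {q3} → {q0}.
The final set {q0} contains no accepting state.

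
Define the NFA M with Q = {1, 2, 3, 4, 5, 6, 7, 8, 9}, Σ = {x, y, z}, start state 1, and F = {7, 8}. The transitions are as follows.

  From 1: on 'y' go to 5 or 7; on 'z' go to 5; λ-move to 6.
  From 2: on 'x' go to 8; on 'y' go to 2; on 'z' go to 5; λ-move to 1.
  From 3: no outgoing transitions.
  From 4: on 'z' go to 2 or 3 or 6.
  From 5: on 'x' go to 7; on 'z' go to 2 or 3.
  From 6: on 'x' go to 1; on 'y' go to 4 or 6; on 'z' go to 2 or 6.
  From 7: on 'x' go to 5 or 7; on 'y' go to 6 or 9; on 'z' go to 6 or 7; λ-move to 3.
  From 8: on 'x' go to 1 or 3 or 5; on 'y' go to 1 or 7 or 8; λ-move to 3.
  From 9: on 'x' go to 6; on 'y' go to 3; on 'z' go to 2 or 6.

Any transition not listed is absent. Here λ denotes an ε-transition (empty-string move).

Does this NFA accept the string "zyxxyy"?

No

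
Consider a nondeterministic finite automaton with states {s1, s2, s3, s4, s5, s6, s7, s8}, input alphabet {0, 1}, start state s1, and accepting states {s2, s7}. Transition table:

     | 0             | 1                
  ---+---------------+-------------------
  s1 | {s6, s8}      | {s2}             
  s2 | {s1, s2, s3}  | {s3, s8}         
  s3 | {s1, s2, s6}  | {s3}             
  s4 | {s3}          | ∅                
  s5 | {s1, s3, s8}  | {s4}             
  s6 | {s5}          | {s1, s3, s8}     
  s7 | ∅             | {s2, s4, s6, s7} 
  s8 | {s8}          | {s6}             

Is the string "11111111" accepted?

No

Start in {s1}.
Read '1': s1→{s2}; now {s2}.
Read '1': s2→{s3, s8}; now {s3, s8}.
Read '1': s3→{s3}, s8→{s6}; now {s3, s6}.
Read '1': s3→{s3}, s6→{s1, s3, s8}; now {s1, s3, s8}.
Read '1': s1→{s2}, s3→{s3}, s8→{s6}; now {s2, s3, s6}.
Read '1': s2→{s3, s8}, s3→{s3}, s6→{s1, s3, s8}; now {s1, s3, s8}.
Read '1': s1→{s2}, s3→{s3}, s8→{s6}; now {s2, s3, s6}.
Read '1': s2→{s3, s8}, s3→{s3}, s6→{s1, s3, s8}; now {s1, s3, s8}.
The final set {s1, s3, s8} contains no accepting state.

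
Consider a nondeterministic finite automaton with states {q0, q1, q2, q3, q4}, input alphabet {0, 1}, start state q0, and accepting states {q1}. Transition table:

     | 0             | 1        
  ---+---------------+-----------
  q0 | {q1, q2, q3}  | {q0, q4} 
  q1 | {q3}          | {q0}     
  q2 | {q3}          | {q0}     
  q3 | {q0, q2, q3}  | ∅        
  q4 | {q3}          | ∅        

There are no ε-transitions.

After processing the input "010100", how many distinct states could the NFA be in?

Start in {q0}.
Read '0': q0→{q1, q2, q3}; now {q1, q2, q3}.
Read '1': q1→{q0}, q2→{q0}, q3→∅; now {q0}.
Read '0': q0→{q1, q2, q3}; now {q1, q2, q3}.
Read '1': q1→{q0}, q2→{q0}, q3→∅; now {q0}.
Read '0': q0→{q1, q2, q3}; now {q1, q2, q3}.
Read '0': q1→{q3}, q2→{q3}, q3→{q0, q2, q3}; now {q0, q2, q3}.
That set has 3 states.

3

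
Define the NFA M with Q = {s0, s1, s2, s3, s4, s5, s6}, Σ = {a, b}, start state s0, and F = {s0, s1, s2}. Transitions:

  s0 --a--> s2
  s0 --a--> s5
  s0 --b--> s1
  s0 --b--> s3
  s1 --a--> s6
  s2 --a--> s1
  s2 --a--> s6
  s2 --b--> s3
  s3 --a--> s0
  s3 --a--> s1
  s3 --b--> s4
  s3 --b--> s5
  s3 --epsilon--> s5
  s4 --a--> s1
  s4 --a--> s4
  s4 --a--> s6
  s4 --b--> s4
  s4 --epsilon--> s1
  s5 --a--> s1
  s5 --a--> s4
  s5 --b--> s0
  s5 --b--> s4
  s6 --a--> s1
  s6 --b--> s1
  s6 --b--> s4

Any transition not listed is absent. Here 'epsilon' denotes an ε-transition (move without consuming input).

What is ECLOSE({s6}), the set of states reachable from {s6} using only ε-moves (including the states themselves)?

{s6}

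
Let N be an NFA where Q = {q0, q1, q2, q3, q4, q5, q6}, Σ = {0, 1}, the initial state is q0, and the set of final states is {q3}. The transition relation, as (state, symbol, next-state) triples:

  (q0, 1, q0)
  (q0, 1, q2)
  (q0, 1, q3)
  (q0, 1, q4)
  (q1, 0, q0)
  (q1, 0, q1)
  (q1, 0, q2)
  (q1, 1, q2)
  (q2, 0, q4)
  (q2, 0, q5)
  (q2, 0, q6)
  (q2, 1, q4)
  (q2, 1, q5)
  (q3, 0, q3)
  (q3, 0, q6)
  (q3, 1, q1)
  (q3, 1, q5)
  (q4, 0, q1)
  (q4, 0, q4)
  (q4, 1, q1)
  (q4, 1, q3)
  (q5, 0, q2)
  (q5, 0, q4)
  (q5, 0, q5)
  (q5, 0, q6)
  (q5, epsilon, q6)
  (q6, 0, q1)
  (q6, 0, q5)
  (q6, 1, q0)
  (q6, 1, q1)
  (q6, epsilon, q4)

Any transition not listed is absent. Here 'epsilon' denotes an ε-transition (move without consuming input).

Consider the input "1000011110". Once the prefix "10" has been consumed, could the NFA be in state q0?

No

Start in {q0}.
Read '1': q0→{q0, q2, q3, q4}; now {q0, q2, q3, q4}.
Read '0': q0→∅, q2→{q4, q5, q6}, q3→{q3, q6}, q4→{q1, q4}; now {q1, q3, q4, q5, q6}.
State q0 is not in {q1, q3, q4, q5, q6}.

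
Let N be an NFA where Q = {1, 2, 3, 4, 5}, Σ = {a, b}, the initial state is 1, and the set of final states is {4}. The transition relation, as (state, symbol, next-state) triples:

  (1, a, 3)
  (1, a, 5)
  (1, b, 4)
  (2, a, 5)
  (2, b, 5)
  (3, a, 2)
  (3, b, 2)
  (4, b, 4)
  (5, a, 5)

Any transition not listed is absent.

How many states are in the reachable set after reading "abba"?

1

Start in {1}.
Read 'a': 1→{3, 5}; now {3, 5}.
Read 'b': 3→{2}, 5→∅; now {2}.
Read 'b': 2→{5}; now {5}.
Read 'a': 5→{5}; now {5}.
That set has 1 state.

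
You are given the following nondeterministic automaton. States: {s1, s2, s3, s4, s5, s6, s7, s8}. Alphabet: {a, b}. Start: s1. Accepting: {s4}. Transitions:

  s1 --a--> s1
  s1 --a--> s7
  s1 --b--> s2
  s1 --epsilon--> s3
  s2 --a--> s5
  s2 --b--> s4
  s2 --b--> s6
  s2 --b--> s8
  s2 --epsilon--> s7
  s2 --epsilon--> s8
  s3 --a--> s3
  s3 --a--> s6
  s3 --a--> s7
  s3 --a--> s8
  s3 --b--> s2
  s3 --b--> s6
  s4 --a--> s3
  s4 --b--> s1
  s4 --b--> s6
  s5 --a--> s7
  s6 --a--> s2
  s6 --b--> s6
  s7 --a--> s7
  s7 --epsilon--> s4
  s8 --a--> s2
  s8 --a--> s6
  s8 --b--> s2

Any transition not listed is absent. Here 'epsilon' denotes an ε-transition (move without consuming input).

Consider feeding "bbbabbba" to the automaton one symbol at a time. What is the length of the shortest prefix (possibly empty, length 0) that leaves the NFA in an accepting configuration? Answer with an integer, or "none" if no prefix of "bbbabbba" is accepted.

1

Start: ε-closure({s1}) = {s1, s3}.
Read 'b': {s1, s3} → {s2, s4, s6, s7, s8}.
None of the earlier sets intersect F, but {s2, s4, s6, s7, s8} does.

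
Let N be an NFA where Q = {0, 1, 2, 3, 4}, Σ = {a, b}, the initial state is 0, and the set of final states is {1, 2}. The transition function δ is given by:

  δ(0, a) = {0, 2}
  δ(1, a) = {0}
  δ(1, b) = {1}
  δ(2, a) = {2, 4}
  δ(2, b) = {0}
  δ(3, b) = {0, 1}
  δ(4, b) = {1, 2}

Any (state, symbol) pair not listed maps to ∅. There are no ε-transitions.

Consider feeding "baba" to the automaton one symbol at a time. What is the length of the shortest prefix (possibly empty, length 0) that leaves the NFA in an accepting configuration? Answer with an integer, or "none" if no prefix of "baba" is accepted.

none

Start in {0}.
Read 'b': 0→∅; now ∅.
The set is empty and remains empty for the remaining 3 symbols.
No reachable set along the way intersects F.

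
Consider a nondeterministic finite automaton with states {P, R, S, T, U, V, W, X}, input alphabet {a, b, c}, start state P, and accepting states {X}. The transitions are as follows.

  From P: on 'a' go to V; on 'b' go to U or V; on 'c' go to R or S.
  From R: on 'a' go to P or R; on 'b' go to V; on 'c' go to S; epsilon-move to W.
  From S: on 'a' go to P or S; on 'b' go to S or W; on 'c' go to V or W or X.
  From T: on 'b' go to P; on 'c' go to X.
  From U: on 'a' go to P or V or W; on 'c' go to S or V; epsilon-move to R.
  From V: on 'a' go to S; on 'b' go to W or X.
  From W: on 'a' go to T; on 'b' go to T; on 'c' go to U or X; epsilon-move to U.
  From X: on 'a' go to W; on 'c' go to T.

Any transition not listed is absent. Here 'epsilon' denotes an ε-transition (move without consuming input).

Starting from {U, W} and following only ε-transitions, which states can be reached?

Begin with {U, W}.
ε-move U → R; add R.

{R, U, W}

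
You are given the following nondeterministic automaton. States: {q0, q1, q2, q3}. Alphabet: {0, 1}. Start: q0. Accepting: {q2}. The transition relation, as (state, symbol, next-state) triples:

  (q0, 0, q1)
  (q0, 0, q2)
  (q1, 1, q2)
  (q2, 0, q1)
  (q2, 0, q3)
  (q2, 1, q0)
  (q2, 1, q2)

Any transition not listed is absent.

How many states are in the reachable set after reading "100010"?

0

Start in {q0}.
Read '1': {q0} → ∅.
The set is empty and remains empty for the remaining 5 symbols.
That set has 0 states.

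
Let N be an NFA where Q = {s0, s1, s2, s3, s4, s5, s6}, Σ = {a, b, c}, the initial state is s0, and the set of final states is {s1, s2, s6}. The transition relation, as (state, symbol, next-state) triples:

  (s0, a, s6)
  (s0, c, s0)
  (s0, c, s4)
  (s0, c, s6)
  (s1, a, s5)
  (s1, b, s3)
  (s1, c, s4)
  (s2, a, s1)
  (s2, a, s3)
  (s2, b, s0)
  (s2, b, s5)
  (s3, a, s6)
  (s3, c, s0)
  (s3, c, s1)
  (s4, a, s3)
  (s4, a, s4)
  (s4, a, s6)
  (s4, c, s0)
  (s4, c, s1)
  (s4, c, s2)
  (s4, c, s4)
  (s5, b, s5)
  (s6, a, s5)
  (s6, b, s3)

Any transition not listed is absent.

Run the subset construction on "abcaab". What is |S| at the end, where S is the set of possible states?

1

Start in {s0}.
Read 'a': s0→{s6}; now {s6}.
Read 'b': s6→{s3}; now {s3}.
Read 'c': s3→{s0, s1}; now {s0, s1}.
Read 'a': s0→{s6}, s1→{s5}; now {s5, s6}.
Read 'a': s5→∅, s6→{s5}; now {s5}.
Read 'b': s5→{s5}; now {s5}.
That set has 1 state.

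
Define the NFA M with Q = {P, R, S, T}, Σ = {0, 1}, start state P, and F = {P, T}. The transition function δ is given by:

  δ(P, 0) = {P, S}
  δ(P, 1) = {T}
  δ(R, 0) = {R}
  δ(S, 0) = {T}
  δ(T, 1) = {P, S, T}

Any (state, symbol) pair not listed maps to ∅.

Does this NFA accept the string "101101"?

No

Start in {P}.
Read '1': P→{T}; now {T}.
Read '0': T→∅; now ∅.
The set is empty and remains empty for the remaining 4 symbols.
The final set ∅ contains no accepting state.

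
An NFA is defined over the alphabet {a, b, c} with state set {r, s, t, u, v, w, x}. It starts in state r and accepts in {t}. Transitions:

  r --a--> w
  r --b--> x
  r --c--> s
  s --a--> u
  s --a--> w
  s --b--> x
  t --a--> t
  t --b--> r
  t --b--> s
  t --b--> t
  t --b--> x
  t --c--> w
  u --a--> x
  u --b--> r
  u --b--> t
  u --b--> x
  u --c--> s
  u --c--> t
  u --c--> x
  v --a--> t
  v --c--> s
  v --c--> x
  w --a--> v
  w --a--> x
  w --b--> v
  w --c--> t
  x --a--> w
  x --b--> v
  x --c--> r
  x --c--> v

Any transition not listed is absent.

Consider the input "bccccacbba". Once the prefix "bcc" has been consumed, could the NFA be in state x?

Yes

Start in {r}.
Read 'b': {r} → {x}.
Read 'c': {x} → {r, v}.
Read 'c': {r, v} → {s, x}.
State x is in {s, x}.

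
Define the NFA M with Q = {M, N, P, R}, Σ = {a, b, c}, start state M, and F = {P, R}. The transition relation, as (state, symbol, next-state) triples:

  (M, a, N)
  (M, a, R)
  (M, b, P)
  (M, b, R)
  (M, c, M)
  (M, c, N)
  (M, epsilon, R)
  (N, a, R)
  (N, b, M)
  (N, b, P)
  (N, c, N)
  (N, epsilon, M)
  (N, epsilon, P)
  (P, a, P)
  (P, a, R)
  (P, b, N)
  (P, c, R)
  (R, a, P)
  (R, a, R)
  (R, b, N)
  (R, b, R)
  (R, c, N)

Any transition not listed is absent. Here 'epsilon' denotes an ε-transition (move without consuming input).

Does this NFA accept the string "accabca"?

Yes

Start: ε-closure({M}) = {M, R}.
Read 'a': M→{N, R}, R→{P, R}; union {N, P, R}; ε-closure = {M, N, P, R}.
Read 'c': M→{M, N}, N→{N}, P→{R}, R→{N}; union {M, N, R}; ε-closure = {M, N, P, R}.
Read 'c': M→{M, N}, N→{N}, P→{R}, R→{N}; union {M, N, R}; ε-closure = {M, N, P, R}.
Read 'a': M→{N, R}, N→{R}, P→{P, R}, R→{P, R}; union {N, P, R}; ε-closure = {M, N, P, R}.
Read 'b': M→{P, R}, N→{M, P}, P→{N}, R→{N, R}; now {M, N, P, R}.
Read 'c': M→{M, N}, N→{N}, P→{R}, R→{N}; union {M, N, R}; ε-closure = {M, N, P, R}.
Read 'a': M→{N, R}, N→{R}, P→{P, R}, R→{P, R}; union {N, P, R}; ε-closure = {M, N, P, R}.
The final set {M, N, P, R} contains the accepting states P, R.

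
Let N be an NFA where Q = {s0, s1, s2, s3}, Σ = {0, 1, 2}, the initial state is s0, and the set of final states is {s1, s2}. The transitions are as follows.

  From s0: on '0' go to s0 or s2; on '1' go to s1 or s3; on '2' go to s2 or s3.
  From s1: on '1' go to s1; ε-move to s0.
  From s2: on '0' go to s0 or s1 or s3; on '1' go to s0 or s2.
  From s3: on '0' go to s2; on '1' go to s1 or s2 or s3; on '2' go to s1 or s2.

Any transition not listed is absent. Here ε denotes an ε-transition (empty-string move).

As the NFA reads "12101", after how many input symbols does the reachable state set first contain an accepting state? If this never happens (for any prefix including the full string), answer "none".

1

Start in {s0}.
Read '1': s0→{s1, s3}; union {s1, s3}; ε-closure = {s0, s1, s3}.
None of the earlier sets intersect F, but {s0, s1, s3} does.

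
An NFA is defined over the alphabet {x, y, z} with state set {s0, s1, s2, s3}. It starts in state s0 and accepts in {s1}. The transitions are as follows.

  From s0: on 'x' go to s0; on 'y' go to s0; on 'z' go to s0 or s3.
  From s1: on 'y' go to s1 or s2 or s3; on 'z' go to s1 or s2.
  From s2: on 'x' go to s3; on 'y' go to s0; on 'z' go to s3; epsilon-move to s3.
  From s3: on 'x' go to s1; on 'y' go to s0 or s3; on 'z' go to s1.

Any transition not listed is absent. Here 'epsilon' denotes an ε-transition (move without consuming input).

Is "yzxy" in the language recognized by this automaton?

Yes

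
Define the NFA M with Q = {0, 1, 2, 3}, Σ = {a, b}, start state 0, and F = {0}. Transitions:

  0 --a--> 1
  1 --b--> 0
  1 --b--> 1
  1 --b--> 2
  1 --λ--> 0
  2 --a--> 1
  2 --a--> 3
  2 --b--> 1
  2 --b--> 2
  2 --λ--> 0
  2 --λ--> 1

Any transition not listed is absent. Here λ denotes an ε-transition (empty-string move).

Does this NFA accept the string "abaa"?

Start in {0}.
Read 'a': {0} → {0, 1}.
Read 'b': {0, 1} → {0, 1, 2}.
Read 'a': {0, 1, 2} → {0, 1, 3}.
Read 'a': {0, 1, 3} → {0, 1}.
The final set {0, 1} contains the accepting state 0.

Yes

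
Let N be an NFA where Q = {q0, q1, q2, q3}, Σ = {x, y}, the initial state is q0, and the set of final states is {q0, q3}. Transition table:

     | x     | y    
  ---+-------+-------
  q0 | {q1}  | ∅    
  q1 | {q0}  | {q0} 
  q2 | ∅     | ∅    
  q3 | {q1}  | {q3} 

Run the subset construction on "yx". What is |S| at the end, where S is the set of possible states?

0

Start in {q0}.
Read 'y': q0→∅; now ∅.
The set is empty and remains empty for the remaining 1 symbol.
That set has 0 states.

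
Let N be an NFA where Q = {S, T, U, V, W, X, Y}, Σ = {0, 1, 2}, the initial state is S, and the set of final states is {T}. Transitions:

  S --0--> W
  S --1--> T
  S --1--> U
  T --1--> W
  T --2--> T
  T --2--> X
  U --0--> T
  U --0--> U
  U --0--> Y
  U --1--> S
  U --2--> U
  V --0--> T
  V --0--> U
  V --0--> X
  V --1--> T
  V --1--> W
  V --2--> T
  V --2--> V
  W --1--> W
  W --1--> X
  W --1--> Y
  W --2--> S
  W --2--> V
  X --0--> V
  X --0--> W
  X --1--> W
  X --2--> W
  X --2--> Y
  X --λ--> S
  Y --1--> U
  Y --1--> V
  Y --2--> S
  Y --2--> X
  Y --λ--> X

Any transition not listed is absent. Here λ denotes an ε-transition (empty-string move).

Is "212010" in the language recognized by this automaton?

Start in {S}.
Read '2': {S} → ∅.
The set is empty and remains empty for the remaining 5 symbols.
The final set ∅ contains no accepting state.

No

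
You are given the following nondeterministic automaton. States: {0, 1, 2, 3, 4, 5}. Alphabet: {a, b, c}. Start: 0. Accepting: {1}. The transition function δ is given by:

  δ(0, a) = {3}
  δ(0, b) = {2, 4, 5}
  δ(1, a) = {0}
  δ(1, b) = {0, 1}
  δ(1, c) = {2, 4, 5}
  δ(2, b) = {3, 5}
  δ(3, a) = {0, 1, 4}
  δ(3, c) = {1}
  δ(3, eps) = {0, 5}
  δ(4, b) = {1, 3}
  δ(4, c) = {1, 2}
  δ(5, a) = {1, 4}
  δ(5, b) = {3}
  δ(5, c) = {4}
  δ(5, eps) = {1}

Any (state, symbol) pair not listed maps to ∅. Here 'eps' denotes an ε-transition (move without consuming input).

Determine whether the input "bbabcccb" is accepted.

Yes

Start in {0}.
Read 'b': {0} → {1, 2, 4, 5}.
Read 'b': {1, 2, 4, 5} → {0, 1, 3, 5}.
Read 'a': {0, 1, 3, 5} → {0, 1, 3, 4, 5}.
Read 'b': {0, 1, 3, 4, 5} → {0, 1, 2, 3, 4, 5}.
Read 'c': {0, 1, 2, 3, 4, 5} → {1, 2, 4, 5}.
Read 'c': {1, 2, 4, 5} → {1, 2, 4, 5}.
Read 'c': {1, 2, 4, 5} → {1, 2, 4, 5}.
Read 'b': {1, 2, 4, 5} → {0, 1, 3, 5}.
The final set {0, 1, 3, 5} contains the accepting state 1.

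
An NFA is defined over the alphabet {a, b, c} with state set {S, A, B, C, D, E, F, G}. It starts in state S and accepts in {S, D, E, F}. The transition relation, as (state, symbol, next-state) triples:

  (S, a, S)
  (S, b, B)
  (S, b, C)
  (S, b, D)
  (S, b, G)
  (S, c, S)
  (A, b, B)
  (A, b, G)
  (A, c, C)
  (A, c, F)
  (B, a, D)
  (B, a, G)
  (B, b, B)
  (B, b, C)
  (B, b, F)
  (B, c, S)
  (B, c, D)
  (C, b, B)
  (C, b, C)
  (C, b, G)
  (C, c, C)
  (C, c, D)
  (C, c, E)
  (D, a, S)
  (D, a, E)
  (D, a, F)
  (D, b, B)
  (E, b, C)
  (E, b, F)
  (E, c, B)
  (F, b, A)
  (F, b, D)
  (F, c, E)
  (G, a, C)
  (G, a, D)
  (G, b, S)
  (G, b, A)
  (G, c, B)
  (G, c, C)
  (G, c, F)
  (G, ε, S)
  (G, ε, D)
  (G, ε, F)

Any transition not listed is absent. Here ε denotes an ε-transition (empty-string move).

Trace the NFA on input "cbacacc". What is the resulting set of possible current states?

Start in {S}.
Read 'c': S→{S}; now {S}.
Read 'b': S→{B, C, D, G}; union {B, C, D, G}; ε-closure = {S, B, C, D, F, G}.
Read 'a': S→{S}, B→{D, G}, C→∅, D→{S, E, F}, F→∅, G→{C, D}; now {S, C, D, E, F, G}.
Read 'c': S→{S}, C→{C, D, E}, D→∅, E→{B}, F→{E}, G→{B, C, F}; now {S, B, C, D, E, F}.
Read 'a': S→{S}, B→{D, G}, C→∅, D→{S, E, F}, E→∅, F→∅; now {S, D, E, F, G}.
Read 'c': S→{S}, D→∅, E→{B}, F→{E}, G→{B, C, F}; now {S, B, C, E, F}.
Read 'c': S→{S}, B→{S, D}, C→{C, D, E}, E→{B}, F→{E}; now {S, B, C, D, E}.

{S, B, C, D, E}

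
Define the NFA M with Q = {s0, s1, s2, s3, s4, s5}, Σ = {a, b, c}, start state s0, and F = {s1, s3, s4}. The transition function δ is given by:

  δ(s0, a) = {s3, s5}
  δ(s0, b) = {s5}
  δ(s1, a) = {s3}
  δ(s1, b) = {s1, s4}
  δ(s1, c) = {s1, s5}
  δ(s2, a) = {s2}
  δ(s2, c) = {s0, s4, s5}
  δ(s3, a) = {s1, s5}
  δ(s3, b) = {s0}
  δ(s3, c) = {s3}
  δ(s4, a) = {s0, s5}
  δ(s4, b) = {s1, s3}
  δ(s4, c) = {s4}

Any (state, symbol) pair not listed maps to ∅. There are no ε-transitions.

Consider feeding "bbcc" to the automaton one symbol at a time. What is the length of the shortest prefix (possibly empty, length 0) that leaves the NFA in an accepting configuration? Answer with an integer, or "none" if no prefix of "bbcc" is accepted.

none

Start in {s0}.
Read 'b': s0→{s5}; now {s5}.
Read 'b': s5→∅; now ∅.
The set is empty and remains empty for the remaining 2 symbols.
No reachable set along the way intersects F.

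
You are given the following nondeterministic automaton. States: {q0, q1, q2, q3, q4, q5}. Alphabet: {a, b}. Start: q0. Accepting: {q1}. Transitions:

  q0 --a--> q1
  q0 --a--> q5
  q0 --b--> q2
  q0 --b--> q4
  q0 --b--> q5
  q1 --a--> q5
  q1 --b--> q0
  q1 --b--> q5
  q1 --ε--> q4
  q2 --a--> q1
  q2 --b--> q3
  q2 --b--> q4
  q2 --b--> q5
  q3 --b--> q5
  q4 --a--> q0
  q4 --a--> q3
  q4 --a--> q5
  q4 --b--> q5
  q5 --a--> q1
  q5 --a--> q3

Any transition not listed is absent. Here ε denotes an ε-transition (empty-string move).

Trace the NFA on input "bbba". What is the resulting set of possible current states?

{q1, q3, q4}

Start in {q0}.
Read 'b': {q0} → {q2, q4, q5}.
Read 'b': {q2, q4, q5} → {q3, q4, q5}.
Read 'b': {q3, q4, q5} → {q5}.
Read 'a': {q5} → {q1, q3, q4}.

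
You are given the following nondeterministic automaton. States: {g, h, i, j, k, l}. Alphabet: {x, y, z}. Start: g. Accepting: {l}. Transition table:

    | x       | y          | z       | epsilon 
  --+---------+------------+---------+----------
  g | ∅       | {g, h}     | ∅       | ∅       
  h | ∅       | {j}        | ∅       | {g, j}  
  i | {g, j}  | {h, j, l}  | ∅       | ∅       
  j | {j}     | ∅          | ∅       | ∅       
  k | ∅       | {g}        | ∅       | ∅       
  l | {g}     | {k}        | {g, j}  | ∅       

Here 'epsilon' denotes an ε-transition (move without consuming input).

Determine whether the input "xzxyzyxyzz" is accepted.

No

Start in {g}.
Read 'x': g→∅; now ∅.
The set is empty and remains empty for the remaining 9 symbols.
The final set ∅ contains no accepting state.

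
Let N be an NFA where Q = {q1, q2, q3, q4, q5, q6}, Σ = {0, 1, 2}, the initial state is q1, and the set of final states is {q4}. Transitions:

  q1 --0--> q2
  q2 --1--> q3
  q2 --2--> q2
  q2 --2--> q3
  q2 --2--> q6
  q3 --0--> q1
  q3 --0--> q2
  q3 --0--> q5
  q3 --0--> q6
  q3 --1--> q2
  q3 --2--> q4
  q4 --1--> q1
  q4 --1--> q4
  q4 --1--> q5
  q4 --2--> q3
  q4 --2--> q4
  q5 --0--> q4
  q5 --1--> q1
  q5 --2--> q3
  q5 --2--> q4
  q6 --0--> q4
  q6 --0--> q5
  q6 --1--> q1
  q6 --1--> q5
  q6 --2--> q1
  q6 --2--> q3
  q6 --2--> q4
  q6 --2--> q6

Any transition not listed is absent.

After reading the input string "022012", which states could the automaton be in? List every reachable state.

{q3, q4}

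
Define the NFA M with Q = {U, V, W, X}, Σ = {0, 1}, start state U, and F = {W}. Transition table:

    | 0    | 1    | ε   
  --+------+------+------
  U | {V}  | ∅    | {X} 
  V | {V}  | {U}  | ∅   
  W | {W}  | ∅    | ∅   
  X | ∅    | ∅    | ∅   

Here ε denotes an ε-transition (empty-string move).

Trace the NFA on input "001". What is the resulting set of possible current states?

{U, X}

Start: ε-closure({U}) = {U, X}.
Read '0': U→{V}, X→∅; now {V}.
Read '0': V→{V}; now {V}.
Read '1': V→{U}; union {U}; ε-closure = {U, X}.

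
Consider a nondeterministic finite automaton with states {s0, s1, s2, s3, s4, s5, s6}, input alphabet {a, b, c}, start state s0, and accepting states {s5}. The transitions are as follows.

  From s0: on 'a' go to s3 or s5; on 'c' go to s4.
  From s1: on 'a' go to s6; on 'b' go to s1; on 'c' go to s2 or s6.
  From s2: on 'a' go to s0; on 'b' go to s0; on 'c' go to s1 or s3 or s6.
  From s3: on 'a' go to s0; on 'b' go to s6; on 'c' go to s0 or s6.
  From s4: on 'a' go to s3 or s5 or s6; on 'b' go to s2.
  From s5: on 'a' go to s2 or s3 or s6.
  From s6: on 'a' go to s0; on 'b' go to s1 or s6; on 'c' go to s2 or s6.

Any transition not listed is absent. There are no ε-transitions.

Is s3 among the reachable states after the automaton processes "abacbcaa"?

Start in {s0}.
Read 'a': s0→{s3, s5}; now {s3, s5}.
Read 'b': s3→{s6}, s5→∅; now {s6}.
Read 'a': s6→{s0}; now {s0}.
Read 'c': s0→{s4}; now {s4}.
Read 'b': s4→{s2}; now {s2}.
Read 'c': s2→{s1, s3, s6}; now {s1, s3, s6}.
Read 'a': s1→{s6}, s3→{s0}, s6→{s0}; now {s0, s6}.
Read 'a': s0→{s3, s5}, s6→{s0}; now {s0, s3, s5}.
State s3 is in {s0, s3, s5}.

Yes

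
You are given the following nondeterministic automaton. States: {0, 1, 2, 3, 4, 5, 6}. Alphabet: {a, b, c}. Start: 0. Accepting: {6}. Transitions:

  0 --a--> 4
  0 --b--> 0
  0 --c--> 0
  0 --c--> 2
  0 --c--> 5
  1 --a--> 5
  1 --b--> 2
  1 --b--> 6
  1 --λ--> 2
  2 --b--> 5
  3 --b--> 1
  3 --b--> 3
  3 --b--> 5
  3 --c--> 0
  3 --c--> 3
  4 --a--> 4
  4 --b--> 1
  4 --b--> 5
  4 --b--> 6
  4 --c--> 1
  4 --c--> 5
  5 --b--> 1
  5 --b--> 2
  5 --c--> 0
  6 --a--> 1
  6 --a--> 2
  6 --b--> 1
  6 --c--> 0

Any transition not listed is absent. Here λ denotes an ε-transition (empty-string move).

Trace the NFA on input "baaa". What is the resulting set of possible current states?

Start in {0}.
Read 'b': {0} → {0}.
Read 'a': {0} → {4}.
Read 'a': {4} → {4}.
Read 'a': {4} → {4}.

{4}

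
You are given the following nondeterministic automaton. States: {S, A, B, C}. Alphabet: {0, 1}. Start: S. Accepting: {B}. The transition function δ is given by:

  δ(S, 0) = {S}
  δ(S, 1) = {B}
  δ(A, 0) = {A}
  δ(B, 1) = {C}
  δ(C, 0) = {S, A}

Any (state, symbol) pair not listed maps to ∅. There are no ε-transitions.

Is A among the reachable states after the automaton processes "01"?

No

Start in {S}.
Read '0': S→{S}; now {S}.
Read '1': S→{B}; now {B}.
State A is not in {B}.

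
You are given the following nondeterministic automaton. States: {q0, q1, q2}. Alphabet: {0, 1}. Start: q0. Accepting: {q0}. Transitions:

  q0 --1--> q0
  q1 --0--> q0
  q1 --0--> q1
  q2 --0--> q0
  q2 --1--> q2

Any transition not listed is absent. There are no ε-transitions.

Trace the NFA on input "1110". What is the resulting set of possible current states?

∅

Start in {q0}.
Read '1': {q0} → {q0}.
Read '1': {q0} → {q0}.
Read '1': {q0} → {q0}.
Read '0': {q0} → ∅.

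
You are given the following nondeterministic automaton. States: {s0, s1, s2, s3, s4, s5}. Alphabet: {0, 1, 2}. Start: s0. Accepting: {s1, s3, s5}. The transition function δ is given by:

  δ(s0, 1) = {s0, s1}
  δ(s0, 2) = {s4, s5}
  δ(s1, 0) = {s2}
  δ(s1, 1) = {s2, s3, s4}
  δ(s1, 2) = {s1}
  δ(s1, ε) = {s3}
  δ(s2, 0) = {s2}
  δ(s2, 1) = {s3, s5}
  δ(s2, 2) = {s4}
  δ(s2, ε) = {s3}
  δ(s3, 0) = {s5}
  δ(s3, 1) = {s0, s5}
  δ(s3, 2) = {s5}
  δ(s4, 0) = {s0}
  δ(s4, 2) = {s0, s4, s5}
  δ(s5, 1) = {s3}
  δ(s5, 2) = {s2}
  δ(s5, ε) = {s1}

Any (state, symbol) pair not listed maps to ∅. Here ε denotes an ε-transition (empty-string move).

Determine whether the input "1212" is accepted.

Start in {s0}.
Read '1': {s0} → {s0, s1, s3}.
Read '2': {s0, s1, s3} → {s1, s3, s4, s5}.
Read '1': {s1, s3, s4, s5} → {s0, s1, s2, s3, s4, s5}.
Read '2': {s0, s1, s2, s3, s4, s5} → {s0, s1, s2, s3, s4, s5}.
The final set {s0, s1, s2, s3, s4, s5} contains the accepting states s1, s3, s5.

Yes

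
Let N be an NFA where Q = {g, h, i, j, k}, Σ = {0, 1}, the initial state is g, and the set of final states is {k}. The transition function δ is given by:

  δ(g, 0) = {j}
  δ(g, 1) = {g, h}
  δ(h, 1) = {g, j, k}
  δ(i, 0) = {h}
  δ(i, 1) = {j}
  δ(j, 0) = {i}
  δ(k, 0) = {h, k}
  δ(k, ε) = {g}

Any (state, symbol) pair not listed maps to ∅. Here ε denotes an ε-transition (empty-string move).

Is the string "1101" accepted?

Yes

Start in {g}.
Read '1': {g} → {g, h}.
Read '1': {g, h} → {g, h, j, k}.
Read '0': {g, h, j, k} → {g, h, i, j, k}.
Read '1': {g, h, i, j, k} → {g, h, j, k}.
The final set {g, h, j, k} contains the accepting state k.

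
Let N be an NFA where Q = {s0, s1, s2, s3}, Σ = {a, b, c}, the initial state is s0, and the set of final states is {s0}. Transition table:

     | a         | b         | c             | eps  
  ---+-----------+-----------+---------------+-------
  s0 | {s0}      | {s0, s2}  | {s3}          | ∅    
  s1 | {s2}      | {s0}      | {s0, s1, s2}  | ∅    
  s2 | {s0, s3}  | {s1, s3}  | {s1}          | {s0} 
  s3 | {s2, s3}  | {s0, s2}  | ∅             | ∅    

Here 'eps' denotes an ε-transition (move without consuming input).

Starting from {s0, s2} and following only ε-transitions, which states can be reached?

Begin with {s0, s2}.
No ε-moves leave this set, so the closure equals the set itself.

{s0, s2}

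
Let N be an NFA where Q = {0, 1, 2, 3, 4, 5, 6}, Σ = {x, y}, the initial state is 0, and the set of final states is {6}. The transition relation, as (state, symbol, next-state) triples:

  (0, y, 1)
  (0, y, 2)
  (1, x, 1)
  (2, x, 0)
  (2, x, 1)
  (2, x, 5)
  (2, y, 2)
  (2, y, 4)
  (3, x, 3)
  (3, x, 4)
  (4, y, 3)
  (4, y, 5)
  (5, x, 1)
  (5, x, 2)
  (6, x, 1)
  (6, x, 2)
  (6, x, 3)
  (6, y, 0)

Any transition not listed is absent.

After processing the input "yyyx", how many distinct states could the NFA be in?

6

Start in {0}.
Read 'y': 0→{1, 2}; now {1, 2}.
Read 'y': 1→∅, 2→{2, 4}; now {2, 4}.
Read 'y': 2→{2, 4}, 4→{3, 5}; now {2, 3, 4, 5}.
Read 'x': 2→{0, 1, 5}, 3→{3, 4}, 4→∅, 5→{1, 2}; now {0, 1, 2, 3, 4, 5}.
That set has 6 states.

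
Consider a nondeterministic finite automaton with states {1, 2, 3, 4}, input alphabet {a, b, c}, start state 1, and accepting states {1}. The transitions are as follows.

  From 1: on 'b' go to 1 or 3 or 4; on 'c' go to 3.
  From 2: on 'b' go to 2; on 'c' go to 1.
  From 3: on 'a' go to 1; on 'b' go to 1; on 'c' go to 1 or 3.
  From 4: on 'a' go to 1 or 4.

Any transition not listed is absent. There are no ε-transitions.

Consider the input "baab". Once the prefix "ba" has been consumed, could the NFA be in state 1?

Yes

Start in {1}.
Read 'b': 1→{1, 3, 4}; now {1, 3, 4}.
Read 'a': 1→∅, 3→{1}, 4→{1, 4}; now {1, 4}.
State 1 is in {1, 4}.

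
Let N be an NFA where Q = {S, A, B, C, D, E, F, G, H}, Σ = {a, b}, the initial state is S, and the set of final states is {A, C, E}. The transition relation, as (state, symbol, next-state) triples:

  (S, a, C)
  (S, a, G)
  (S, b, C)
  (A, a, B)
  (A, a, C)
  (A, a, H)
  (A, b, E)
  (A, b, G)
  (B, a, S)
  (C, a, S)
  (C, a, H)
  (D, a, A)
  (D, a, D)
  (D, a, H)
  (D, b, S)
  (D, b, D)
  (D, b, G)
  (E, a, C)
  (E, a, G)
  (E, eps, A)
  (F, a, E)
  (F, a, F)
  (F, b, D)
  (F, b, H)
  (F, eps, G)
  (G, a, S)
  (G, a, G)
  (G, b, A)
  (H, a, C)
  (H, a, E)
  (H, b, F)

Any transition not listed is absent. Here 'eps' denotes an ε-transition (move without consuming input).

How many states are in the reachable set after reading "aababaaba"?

Start in {S}.
Read 'a': S→{C, G}; now {C, G}.
Read 'a': C→{S, H}, G→{S, G}; now {S, G, H}.
Read 'b': S→{C}, G→{A}, H→{F}; union {A, C, F}; ε-closure = {A, C, F, G}.
Read 'a': A→{B, C, H}, C→{S, H}, F→{E, F}, G→{S, G}; union {S, B, C, E, F, G, H}; ε-closure = {S, A, B, C, E, F, G, H}.
Read 'b': S→{C}, A→{E, G}, B→∅, C→∅, E→∅, F→{D, H}, G→{A}, H→{F}; now {A, C, D, E, F, G, H}.
Read 'a': A→{B, C, H}, C→{S, H}, D→{A, D, H}, E→{C, G}, F→{E, F}, G→{S, G}, H→{C, E}; now {S, A, B, C, D, E, F, G, H}.
Read 'a': S→{C, G}, A→{B, C, H}, B→{S}, C→{S, H}, D→{A, D, H}, E→{C, G}, F→{E, F}, G→{S, G}, H→{C, E}; now {S, A, B, C, D, E, F, G, H}.
Read 'b': S→{C}, A→{E, G}, B→∅, C→∅, D→{S, D, G}, E→∅, F→{D, H}, G→{A}, H→{F}; now {S, A, C, D, E, F, G, H}.
Read 'a': S→{C, G}, A→{B, C, H}, C→{S, H}, D→{A, D, H}, E→{C, G}, F→{E, F}, G→{S, G}, H→{C, E}; now {S, A, B, C, D, E, F, G, H}.
That set has 9 states.

9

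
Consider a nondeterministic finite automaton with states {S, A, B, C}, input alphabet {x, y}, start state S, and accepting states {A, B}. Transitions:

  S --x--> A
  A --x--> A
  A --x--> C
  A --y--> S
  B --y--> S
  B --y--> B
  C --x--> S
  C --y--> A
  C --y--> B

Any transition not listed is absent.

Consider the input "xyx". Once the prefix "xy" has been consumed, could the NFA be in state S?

Start in {S}.
Read 'x': S→{A}; now {A}.
Read 'y': A→{S}; now {S}.
State S is in {S}.

Yes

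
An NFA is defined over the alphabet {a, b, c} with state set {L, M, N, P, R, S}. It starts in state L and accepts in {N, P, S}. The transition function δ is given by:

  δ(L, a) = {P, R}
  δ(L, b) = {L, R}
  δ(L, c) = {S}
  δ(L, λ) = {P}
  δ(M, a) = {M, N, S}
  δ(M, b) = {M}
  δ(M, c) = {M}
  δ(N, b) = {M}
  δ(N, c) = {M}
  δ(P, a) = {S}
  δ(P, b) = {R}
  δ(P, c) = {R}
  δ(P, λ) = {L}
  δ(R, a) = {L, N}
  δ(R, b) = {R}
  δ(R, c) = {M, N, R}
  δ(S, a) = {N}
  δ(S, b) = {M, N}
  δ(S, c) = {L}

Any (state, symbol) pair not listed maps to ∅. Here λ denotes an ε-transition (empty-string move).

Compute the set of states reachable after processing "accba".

{L, M, N, P, R, S}

Start: ε-closure({L}) = {L, P}.
Read 'a': L→{P, R}, P→{S}; union {P, R, S}; ε-closure = {L, P, R, S}.
Read 'c': L→{S}, P→{R}, R→{M, N, R}, S→{L}; union {L, M, N, R, S}; ε-closure = {L, M, N, P, R, S}.
Read 'c': L→{S}, M→{M}, N→{M}, P→{R}, R→{M, N, R}, S→{L}; union {L, M, N, R, S}; ε-closure = {L, M, N, P, R, S}.
Read 'b': L→{L, R}, M→{M}, N→{M}, P→{R}, R→{R}, S→{M, N}; union {L, M, N, R}; ε-closure = {L, M, N, P, R}.
Read 'a': L→{P, R}, M→{M, N, S}, N→∅, P→{S}, R→{L, N}; now {L, M, N, P, R, S}.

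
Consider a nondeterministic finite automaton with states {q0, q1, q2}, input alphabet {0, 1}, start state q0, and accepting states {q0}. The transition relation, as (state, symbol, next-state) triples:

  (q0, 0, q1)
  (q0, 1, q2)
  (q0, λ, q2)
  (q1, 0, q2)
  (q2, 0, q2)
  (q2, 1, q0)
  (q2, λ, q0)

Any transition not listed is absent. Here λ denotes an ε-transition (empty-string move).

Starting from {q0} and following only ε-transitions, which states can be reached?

{q0, q2}

Begin with {q0}.
ε-move q0 → q2; add q2.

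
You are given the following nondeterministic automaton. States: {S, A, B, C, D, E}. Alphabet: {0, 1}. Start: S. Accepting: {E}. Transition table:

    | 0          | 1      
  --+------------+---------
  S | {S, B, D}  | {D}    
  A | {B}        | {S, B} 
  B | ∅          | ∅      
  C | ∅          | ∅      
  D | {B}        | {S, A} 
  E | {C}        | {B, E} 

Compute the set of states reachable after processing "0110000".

Start in {S}.
Read '0': S→{S, B, D}; now {S, B, D}.
Read '1': S→{D}, B→∅, D→{S, A}; now {S, A, D}.
Read '1': S→{D}, A→{S, B}, D→{S, A}; now {S, A, B, D}.
Read '0': S→{S, B, D}, A→{B}, B→∅, D→{B}; now {S, B, D}.
Read '0': S→{S, B, D}, B→∅, D→{B}; now {S, B, D}.
Read '0': S→{S, B, D}, B→∅, D→{B}; now {S, B, D}.
Read '0': S→{S, B, D}, B→∅, D→{B}; now {S, B, D}.

{S, B, D}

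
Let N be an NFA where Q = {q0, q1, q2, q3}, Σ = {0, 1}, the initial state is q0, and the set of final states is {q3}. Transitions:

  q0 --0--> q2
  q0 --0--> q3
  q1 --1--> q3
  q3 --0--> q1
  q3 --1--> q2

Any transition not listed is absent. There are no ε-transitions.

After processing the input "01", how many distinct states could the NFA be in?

Start in {q0}.
Read '0': q0→{q2, q3}; now {q2, q3}.
Read '1': q2→∅, q3→{q2}; now {q2}.
That set has 1 state.

1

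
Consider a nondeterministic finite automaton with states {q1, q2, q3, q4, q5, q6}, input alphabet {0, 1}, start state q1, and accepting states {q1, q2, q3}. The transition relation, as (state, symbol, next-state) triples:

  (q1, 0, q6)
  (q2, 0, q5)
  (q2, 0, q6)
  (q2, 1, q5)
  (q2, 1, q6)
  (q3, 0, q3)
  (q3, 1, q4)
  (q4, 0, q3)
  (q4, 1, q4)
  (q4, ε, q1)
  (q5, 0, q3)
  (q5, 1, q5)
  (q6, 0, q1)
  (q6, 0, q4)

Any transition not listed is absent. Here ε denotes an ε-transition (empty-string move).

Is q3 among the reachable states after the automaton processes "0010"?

Yes

Start in {q1}.
Read '0': q1→{q6}; now {q6}.
Read '0': q6→{q1, q4}; now {q1, q4}.
Read '1': q1→∅, q4→{q4}; union {q4}; ε-closure = {q1, q4}.
Read '0': q1→{q6}, q4→{q3}; now {q3, q6}.
State q3 is in {q3, q6}.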